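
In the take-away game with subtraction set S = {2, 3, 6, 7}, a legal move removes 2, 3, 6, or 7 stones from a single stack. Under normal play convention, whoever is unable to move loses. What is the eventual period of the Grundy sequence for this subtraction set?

n :  0  1  2  3  4  5  6  7  8  9 10 11 12 13 14 15 16 17 18 19
G :  0  0  1  1  2  0  3  1  2  0  0  1  1  2  0  3  1  2  0  0
G(n+9) = G(n) holds for n = 0,…,6 (a full window of length max(S) = 7), so the sequence is purely periodic with period 9.

9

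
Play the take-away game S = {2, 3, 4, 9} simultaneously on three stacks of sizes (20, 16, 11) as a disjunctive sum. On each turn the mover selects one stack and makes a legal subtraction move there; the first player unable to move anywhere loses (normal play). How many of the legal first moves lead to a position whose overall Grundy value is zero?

All stacks use S = {2, 3, 4, 9}:
G(0) = 0
G(1) = mex{} = 0
G(2) = mex{0} = 1
G(3) = mex{0,0} = 1
G(4) = mex{1,0,0} = 2
G(5) = mex{1,1,0} = 2
G(6) = mex{2,1,1} = 0
G(7) = mex{2,2,1} = 0
G(8) = mex{0,2,2} = 1
G(9) = mex{0,0,2,0} = 1
G(10) = mex{1,0,0,0} = 2
G(11) = mex{1,1,0,1} = 2
G(12) = mex{2,1,1,1} = 0
G(13) = mex{2,2,1,2} = 0
G(14) = mex{0,2,2,2} = 1
G(15) = mex{0,0,2,0} = 1
G(16) = mex{1,0,0,0} = 2
G(17) = mex{1,1,0,1} = 2
G(18) = mex{2,1,1,1} = 0
G(19) = mex{2,2,1,2} = 0
G(20) = mex{0,2,2,2} = 1
Stack A: G(20) = 1.
Stack B: G(16) = 2.
Stack C: G(11) = 2.
Combined Grundy value = 1 ⊕ 2 ⊕ 2 = 1.
A winning move leaves total XOR = 0, i.e. changes one component's Grundy value g to g ⊕ X where X is the current total.
Stack A: need g' = 1⊕1 = 0. Options: 20−2→G=0, 20−3→G=2, 20−4→G=2, 20−9→G=2. Hits: 1.
Stack B: need g' = 2⊕1 = 3. Options: 16−2→G=1, 16−3→G=0, 16−4→G=0, 16−9→G=0. Hits: 0.
Stack C: need g' = 2⊕1 = 3. Options: 11−2→G=1, 11−3→G=1, 11−4→G=0, 11−9→G=1. Hits: 0.

1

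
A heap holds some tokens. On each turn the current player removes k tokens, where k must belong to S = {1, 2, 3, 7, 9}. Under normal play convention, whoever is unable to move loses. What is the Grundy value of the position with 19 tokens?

3

n :  0  1  2  3  4  5  6  7  8  9 10 11 12 13 14 15 16 17 18 19
G :  0  1  2  3  0  1  2  3  0  1  2  3  0  1  2  3  0  1  2  3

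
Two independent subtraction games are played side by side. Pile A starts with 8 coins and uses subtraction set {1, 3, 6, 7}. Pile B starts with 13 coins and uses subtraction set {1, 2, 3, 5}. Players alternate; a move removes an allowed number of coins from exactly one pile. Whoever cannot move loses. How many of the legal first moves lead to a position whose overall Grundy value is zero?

3

Pile A, S = {1, 3, 6, 7}:
G(0) = 0
G(1) = mex{0} = 1
G(2) = mex{1} = 0
G(3) = mex{0,0} = 1
G(4) = mex{1,1} = 0
G(5) = mex{0,0} = 1
G(6) = mex{1,1,0} = 2
G(7) = mex{2,0,1,0} = 3
G(8) = mex{3,1,0,1} = 2
G_A(8) = 2.
Pile B, S = {1, 2, 3, 5}:
G(0) = 0
G(1) = mex{0} = 1
G(2) = mex{1,0} = 2
G(3) = mex{2,1,0} = 3
G(4) = mex{3,2,1} = 0
G(5) = mex{0,3,2,0} = 1
G(6) = mex{1,0,3,1} = 2
G(7) = mex{2,1,0,2} = 3
G(8) = mex{3,2,1,3} = 0
G(9) = mex{0,3,2,0} = 1
G(10) = mex{1,0,3,1} = 2
G(11) = mex{2,1,0,2} = 3
G(12) = mex{3,2,1,3} = 0
G(13) = mex{0,3,2,0} = 1
G_B(13) = 1.
Combined Grundy value = 2 ⊕ 1 = 3.
A winning move leaves total XOR = 0, i.e. changes one component's Grundy value g to g ⊕ X where X is the current total.
Pile A: need g' = 2⊕3 = 1. Options: 8−1→G=3, 8−3→G=1, 8−6→G=0, 8−7→G=1. Hits: 2.
Pile B: need g' = 1⊕3 = 2. Options: 13−1→G=0, 13−2→G=3, 13−3→G=2, 13−5→G=0. Hits: 1.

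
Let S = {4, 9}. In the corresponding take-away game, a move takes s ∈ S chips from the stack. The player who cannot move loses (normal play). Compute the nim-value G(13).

G(0) = 0
G(1) = mex{} = 0
G(2) = mex{} = 0
G(3) = mex{} = 0
G(4) = mex{0} = 1
G(5) = mex{0} = 1
G(6) = mex{0} = 1
G(7) = mex{0} = 1
G(8) = mex{1} = 0
G(9) = mex{1,0} = 2
G(10) = mex{1,0} = 2
G(11) = mex{1,0} = 2
G(12) = mex{0,0} = 1
G(13) = mex{2,1} = 0

0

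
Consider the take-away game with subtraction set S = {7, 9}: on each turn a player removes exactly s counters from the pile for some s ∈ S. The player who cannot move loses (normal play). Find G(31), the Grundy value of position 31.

n :  0  1  2  3  4  5  6  7  8  9 10 11 12 13 14 15 16 17 18 19 20 21 22 23 24 25 26 27 28 29 30 31
G :  0  0  0  0  0  0  0  1  1  1  1  1  1  1  2  2  0  0  0  0  0  0  0  1  1  1  1  1  1  1  2  2

2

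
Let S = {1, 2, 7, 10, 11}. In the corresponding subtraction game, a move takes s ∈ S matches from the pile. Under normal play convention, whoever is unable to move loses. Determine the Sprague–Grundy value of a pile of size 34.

n :  0  1  2  3  4  5  6  7  8  9 10 11 12 13 14 15 16 17 18 19 20 21 22 23 24 25 26 27 28 29 30 31 32 33 34
G :  0  1  2  0  1  2  0  1  2  0  1  2  0  1  2  0  1  2  0  1  2  0  1  2  0  1  2  0  1  2  0  1  2  0  1

1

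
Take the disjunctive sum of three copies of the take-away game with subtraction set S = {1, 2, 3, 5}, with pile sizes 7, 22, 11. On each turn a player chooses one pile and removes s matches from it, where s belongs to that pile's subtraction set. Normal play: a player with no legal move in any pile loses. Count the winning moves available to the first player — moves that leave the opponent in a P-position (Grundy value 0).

3

All piles use S = {1, 2, 3, 5}:
n :  0  1  2  3  4  5  6  7  8  9 10 11 12 13 14 15 16 17 18 19 20 21 22
G :  0  1  2  3  0  1  2  3  0  1  2  3  0  1  2  3  0  1  2  3  0  1  2
Pile A: G(7) = 3.
Pile B: G(22) = 2.
Pile C: G(11) = 3.
Combined Grundy value = 3 ⊕ 2 ⊕ 3 = 2.
A winning move leaves total XOR = 0, i.e. changes one component's Grundy value g to g ⊕ X where X is the current total.
Pile A: need g' = 3⊕2 = 1. Options: 7−1→G=2, 7−2→G=1, 7−3→G=0, 7−5→G=2. Hits: 1.
Pile B: need g' = 2⊕2 = 0. Options: 22−1→G=1, 22−2→G=0, 22−3→G=3, 22−5→G=1. Hits: 1.
Pile C: need g' = 3⊕2 = 1. Options: 11−1→G=2, 11−2→G=1, 11−3→G=0, 11−5→G=2. Hits: 1.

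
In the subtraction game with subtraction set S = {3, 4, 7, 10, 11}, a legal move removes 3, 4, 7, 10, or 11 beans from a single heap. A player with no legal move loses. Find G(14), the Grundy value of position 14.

0

n :  0  1  2  3  4  5  6  7  8  9 10 11 12 13 14
G :  0  0  0  1  1  1  2  2  2  3  3  3  4  4  0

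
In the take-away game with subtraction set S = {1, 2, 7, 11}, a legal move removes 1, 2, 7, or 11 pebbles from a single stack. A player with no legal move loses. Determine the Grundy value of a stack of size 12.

0

G(0) = 0
G(1) = mex{0} = 1
G(2) = mex{1,0} = 2
G(3) = mex{2,1} = 0
G(4) = mex{0,2} = 1
G(5) = mex{1,0} = 2
G(6) = mex{2,1} = 0
G(7) = mex{0,2,0} = 1
G(8) = mex{1,0,1} = 2
G(9) = mex{2,1,2} = 0
G(10) = mex{0,2,0} = 1
G(11) = mex{1,0,1,0} = 2
G(12) = mex{2,1,2,1} = 0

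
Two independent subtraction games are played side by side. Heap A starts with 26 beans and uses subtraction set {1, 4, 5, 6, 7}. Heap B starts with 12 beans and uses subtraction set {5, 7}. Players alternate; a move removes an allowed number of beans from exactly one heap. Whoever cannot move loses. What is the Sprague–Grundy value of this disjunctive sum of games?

2

Heap A, S = {1, 4, 5, 6, 7}:
G(0) = 0
G(1) = mex{0} = 1
G(2) = mex{1} = 0
G(3) = mex{0} = 1
G(4) = mex{1,0} = 2
G(5) = mex{2,1,0} = 3
G(6) = mex{3,0,1,0} = 2
G(7) = mex{2,1,0,1,0} = 3
G(8) = mex{3,2,1,0,1} = 4
G(9) = mex{4,3,2,1,0} = 5
G(10) = mex{5,2,3,2,1} = 0
G(11) = mex{0,3,2,3,2} = 1
G(12) = mex{1,4,3,2,3} = 0
G(13) = mex{0,5,4,3,2} = 1
G(14) = mex{1,0,5,4,3} = 2
G(15) = mex{2,1,0,5,4} = 3
G(16) = mex{3,0,1,0,5} = 2
G(17) = mex{2,1,0,1,0} = 3
G(18) = mex{3,2,1,0,1} = 4
G(19) = mex{4,3,2,1,0} = 5
G(20) = mex{5,2,3,2,1} = 0
G(21) = mex{0,3,2,3,2} = 1
G(22) = mex{1,4,3,2,3} = 0
G(23) = mex{0,5,4,3,2} = 1
G(24) = mex{1,0,5,4,3} = 2
G(25) = mex{2,1,0,5,4} = 3
G(26) = mex{3,0,1,0,5} = 2
G_A(26) = 2.
Heap B, S = {5, 7}:
n :  0  1  2  3  4  5  6  7  8  9 10 11 12
G :  0  0  0  0  0  1  1  1  1  1  2  2  0
G_B(12) = 0.
Combined Grundy value = 2 ⊕ 0 = 2.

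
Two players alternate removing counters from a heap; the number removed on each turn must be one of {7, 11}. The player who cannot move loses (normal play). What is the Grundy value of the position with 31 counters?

n :  0  1  2  3  4  5  6  7  8  9 10 11 12 13 14 15 16 17 18 19 20 21 22 23 24 25 26 27 28 29 30 31
G :  0  0  0  0  0  0  0  1  1  1  1  1  1  1  2  2  2  2  0  0  0  0  0  0  0  1  1  1  1  1  1  1

1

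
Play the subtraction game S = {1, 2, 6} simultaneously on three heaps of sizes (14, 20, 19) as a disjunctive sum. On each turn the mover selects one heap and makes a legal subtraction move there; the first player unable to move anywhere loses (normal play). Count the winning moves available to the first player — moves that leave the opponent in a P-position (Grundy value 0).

3

All heaps use S = {1, 2, 6}:
G(0) = 0
G(1) = mex{0} = 1
G(2) = mex{1,0} = 2
G(3) = mex{2,1} = 0
G(4) = mex{0,2} = 1
G(5) = mex{1,0} = 2
G(6) = mex{2,1,0} = 3
G(7) = mex{3,2,1} = 0
G(8) = mex{0,3,2} = 1
G(9) = mex{1,0,0} = 2
G(10) = mex{2,1,1} = 0
G(11) = mex{0,2,2} = 1
G(12) = mex{1,0,3} = 2
G(13) = mex{2,1,0} = 3
G(14) = mex{3,2,1} = 0
G(15) = mex{0,3,2} = 1
G(16) = mex{1,0,0} = 2
G(17) = mex{2,1,1} = 0
G(18) = mex{0,2,2} = 1
G(19) = mex{1,0,3} = 2
G(20) = mex{2,1,0} = 3
Heap A: G(14) = 0.
Heap B: G(20) = 3.
Heap C: G(19) = 2.
Combined Grundy value = 0 ⊕ 3 ⊕ 2 = 1.
A winning move leaves total XOR = 0, i.e. changes one component's Grundy value g to g ⊕ X where X is the current total.
Heap A: need g' = 0⊕1 = 1. Options: 14−1→G=3, 14−2→G=2, 14−6→G=1. Hits: 1.
Heap B: need g' = 3⊕1 = 2. Options: 20−1→G=2, 20−2→G=1, 20−6→G=0. Hits: 1.
Heap C: need g' = 2⊕1 = 3. Options: 19−1→G=1, 19−2→G=0, 19−6→G=3. Hits: 1.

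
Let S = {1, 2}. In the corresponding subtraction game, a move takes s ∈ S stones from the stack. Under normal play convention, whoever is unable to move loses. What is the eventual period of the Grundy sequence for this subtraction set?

3

G(0) = 0
G(1) = mex{0} = 1
G(2) = mex{1,0} = 2
G(3) = mex{2,1} = 0
G(4) = mex{0,2} = 1
G(5) = mex{1,0} = 2
G(6) = mex{2,1} = 0
G(7) = mex{0,2} = 1
G(8) = mex{1,0} = 2
G(9) = mex{2,1} = 0
G(10) = mex{0,2} = 1
G(11) = mex{1,0} = 2
G(12) = mex{2,1} = 0
G(13) = mex{0,2} = 1
G(14) = mex{1,0} = 2
G(n+3) = G(n) holds for n = 0,…,1 (a full window of length max(S) = 2), so the sequence is purely periodic with period 3.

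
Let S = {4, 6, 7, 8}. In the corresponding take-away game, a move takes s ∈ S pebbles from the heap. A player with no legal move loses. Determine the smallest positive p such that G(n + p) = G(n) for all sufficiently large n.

12

G(0) = 0
G(1) = mex{} = 0
G(2) = mex{} = 0
G(3) = mex{} = 0
G(4) = mex{0} = 1
G(5) = mex{0} = 1
G(6) = mex{0,0} = 1
G(7) = mex{0,0,0} = 1
G(8) = mex{1,0,0,0} = 2
G(9) = mex{1,0,0,0} = 2
G(10) = mex{1,1,0,0} = 2
G(11) = mex{1,1,1,0} = 2
G(12) = mex{2,1,1,1} = 0
G(13) = mex{2,1,1,1} = 0
G(14) = mex{2,2,1,1} = 0
G(15) = mex{2,2,2,1} = 0
G(16) = mex{0,2,2,2} = 1
G(17) = mex{0,2,2,2} = 1
G(18) = mex{0,0,2,2} = 1
G(19) = mex{0,0,0,2} = 1
G(20) = mex{1,0,0,0} = 2
G(21) = mex{1,0,0,0} = 2
G(22) = mex{1,1,0,0} = 2
G(23) = mex{1,1,1,0} = 2
G(24) = mex{2,1,1,1} = 0
G(25) = mex{2,1,1,1} = 0
G(n+12) = G(n) holds for n = 0,…,7 (a full window of length max(S) = 8), so the sequence is purely periodic with period 12.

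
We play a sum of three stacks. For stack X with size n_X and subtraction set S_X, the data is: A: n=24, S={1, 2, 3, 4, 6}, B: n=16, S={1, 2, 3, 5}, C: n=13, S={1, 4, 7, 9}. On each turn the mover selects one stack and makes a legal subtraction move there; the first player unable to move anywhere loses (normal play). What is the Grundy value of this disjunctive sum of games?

4

Stack A, S = {1, 2, 3, 4, 6}:
G(0) = 0
G(1) = mex{0} = 1
G(2) = mex{1,0} = 2
G(3) = mex{2,1,0} = 3
G(4) = mex{3,2,1,0} = 4
G(5) = mex{4,3,2,1} = 0
G(6) = mex{0,4,3,2,0} = 1
G(7) = mex{1,0,4,3,1} = 2
G(8) = mex{2,1,0,4,2} = 3
G(9) = mex{3,2,1,0,3} = 4
G(10) = mex{4,3,2,1,4} = 0
G(11) = mex{0,4,3,2,0} = 1
G(12) = mex{1,0,4,3,1} = 2
G(13) = mex{2,1,0,4,2} = 3
G(14) = mex{3,2,1,0,3} = 4
G(15) = mex{4,3,2,1,4} = 0
G(16) = mex{0,4,3,2,0} = 1
G(17) = mex{1,0,4,3,1} = 2
G(18) = mex{2,1,0,4,2} = 3
G(19) = mex{3,2,1,0,3} = 4
G(20) = mex{4,3,2,1,4} = 0
G(21) = mex{0,4,3,2,0} = 1
G(22) = mex{1,0,4,3,1} = 2
G(23) = mex{2,1,0,4,2} = 3
G(24) = mex{3,2,1,0,3} = 4
G_A(24) = 4.
Stack B, S = {1, 2, 3, 5}:
n :  0  1  2  3  4  5  6  7  8  9 10 11 12 13 14 15 16
G :  0  1  2  3  0  1  2  3  0  1  2  3  0  1  2  3  0
G_B(16) = 0.
Stack C, S = {1, 4, 7, 9}:
n :  0  1  2  3  4  5  6  7  8  9 10 11 12 13
G :  0  1  0  1  2  0  1  2  0  1  0  1  2  0
G_C(13) = 0.
Combined Grundy value = 4 ⊕ 0 ⊕ 0 = 4.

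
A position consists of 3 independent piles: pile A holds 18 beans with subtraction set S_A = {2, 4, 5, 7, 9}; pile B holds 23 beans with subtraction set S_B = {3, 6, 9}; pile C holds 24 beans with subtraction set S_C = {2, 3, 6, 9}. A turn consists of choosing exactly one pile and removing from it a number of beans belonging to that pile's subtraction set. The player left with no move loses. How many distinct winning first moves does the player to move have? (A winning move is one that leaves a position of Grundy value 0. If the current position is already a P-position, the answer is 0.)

Pile A, S = {2, 4, 5, 7, 9}:
n :  0  1  2  3  4  5  6  7  8  9 10 11 12 13 14 15 16 17 18
G :  0  0  1  1  2  2  3  3  4  4  5  0  0  1  1  2  2  3  3
G_A(18) = 3.
Pile B, S = {3, 6, 9}:
G(0) = 0
G(1) = mex{} = 0
G(2) = mex{} = 0
G(3) = mex{0} = 1
G(4) = mex{0} = 1
G(5) = mex{0} = 1
G(6) = mex{1,0} = 2
G(7) = mex{1,0} = 2
G(8) = mex{1,0} = 2
G(9) = mex{2,1,0} = 3
G(10) = mex{2,1,0} = 3
G(11) = mex{2,1,0} = 3
G(12) = mex{3,2,1} = 0
G(13) = mex{3,2,1} = 0
G(14) = mex{3,2,1} = 0
G(15) = mex{0,3,2} = 1
G(16) = mex{0,3,2} = 1
G(17) = mex{0,3,2} = 1
G(18) = mex{1,0,3} = 2
G(19) = mex{1,0,3} = 2
G(20) = mex{1,0,3} = 2
G(21) = mex{2,1,0} = 3
G(22) = mex{2,1,0} = 3
G(23) = mex{2,1,0} = 3
G_B(23) = 3.
Pile C, S = {2, 3, 6, 9}:
G(0) = 0
G(1) = mex{} = 0
G(2) = mex{0} = 1
G(3) = mex{0,0} = 1
G(4) = mex{1,0} = 2
G(5) = mex{1,1} = 0
G(6) = mex{2,1,0} = 3
G(7) = mex{0,2,0} = 1
G(8) = mex{3,0,1} = 2
G(9) = mex{1,3,1,0} = 2
G(10) = mex{2,1,2,0} = 3
G(11) = mex{2,2,0,1} = 3
G(12) = mex{3,2,3,1} = 0
G(13) = mex{3,3,1,2} = 0
G(14) = mex{0,3,2,0} = 1
G(15) = mex{0,0,2,3} = 1
G(16) = mex{1,0,3,1} = 2
G(17) = mex{1,1,3,2} = 0
G(18) = mex{2,1,0,2} = 3
G(19) = mex{0,2,0,3} = 1
G(20) = mex{3,0,1,3} = 2
G(21) = mex{1,3,1,0} = 2
G(22) = mex{2,1,2,0} = 3
G(23) = mex{2,2,0,1} = 3
G(24) = mex{3,2,3,1} = 0
G_C(24) = 0.
Combined Grundy value = 3 ⊕ 3 ⊕ 0 = 0.
A winning move leaves total XOR = 0, i.e. changes one component's Grundy value g to g ⊕ X where X is the current total.
Pile A: target g' = 3⊕0 = 3, but every legal move changes the Grundy value (mex property), so 0 moves.
Pile B: target g' = 3⊕0 = 3, but every legal move changes the Grundy value (mex property), so 0 moves.
Pile C: target g' = 0⊕0 = 0, but every legal move changes the Grundy value (mex property), so 0 moves.

0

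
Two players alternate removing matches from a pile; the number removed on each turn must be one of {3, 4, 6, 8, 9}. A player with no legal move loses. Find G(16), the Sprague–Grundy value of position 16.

n :  0  1  2  3  4  5  6  7  8  9 10 11 12 13 14 15 16
G :  0  0  0  1  1  1  2  2  2  3  3  3  0  0  0  1  1

1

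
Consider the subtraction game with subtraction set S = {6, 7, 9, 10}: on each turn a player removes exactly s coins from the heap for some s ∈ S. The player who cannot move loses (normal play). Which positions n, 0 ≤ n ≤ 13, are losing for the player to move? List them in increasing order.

G(0) = 0
G(1) = mex{} = 0
G(2) = mex{} = 0
G(3) = mex{} = 0
G(4) = mex{} = 0
G(5) = mex{} = 0
G(6) = mex{0} = 1
G(7) = mex{0,0} = 1
G(8) = mex{0,0} = 1
G(9) = mex{0,0,0} = 1
G(10) = mex{0,0,0,0} = 1
G(11) = mex{0,0,0,0} = 1
G(12) = mex{1,0,0,0} = 2
G(13) = mex{1,1,0,0} = 2
P-positions are exactly the n with G(n) = 0.

0, 1, 2, 3, 4, 5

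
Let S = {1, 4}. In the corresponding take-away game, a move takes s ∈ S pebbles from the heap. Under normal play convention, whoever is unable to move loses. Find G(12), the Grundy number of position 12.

n :  0  1  2  3  4  5  6  7  8  9 10 11 12
G :  0  1  0  1  2  0  1  0  1  2  0  1  0

0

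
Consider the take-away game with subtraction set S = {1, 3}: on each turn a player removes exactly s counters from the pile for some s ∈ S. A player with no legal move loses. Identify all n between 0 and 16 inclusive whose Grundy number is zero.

0, 2, 4, 6, 8, 10, 12, 14, 16

G(0) = 0
G(1) = mex{0} = 1
G(2) = mex{1} = 0
G(3) = mex{0,0} = 1
G(4) = mex{1,1} = 0
G(5) = mex{0,0} = 1
G(6) = mex{1,1} = 0
G(7) = mex{0,0} = 1
G(8) = mex{1,1} = 0
G(9) = mex{0,0} = 1
G(10) = mex{1,1} = 0
G(11) = mex{0,0} = 1
G(12) = mex{1,1} = 0
G(13) = mex{0,0} = 1
G(14) = mex{1,1} = 0
G(15) = mex{0,0} = 1
G(16) = mex{1,1} = 0
P-positions are exactly the n with G(n) = 0.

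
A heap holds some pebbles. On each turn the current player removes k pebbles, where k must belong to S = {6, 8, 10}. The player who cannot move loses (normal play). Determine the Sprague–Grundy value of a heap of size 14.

2

n :  0  1  2  3  4  5  6  7  8  9 10 11 12 13 14
G :  0  0  0  0  0  0  1  1  1  1  1  1  2  2  2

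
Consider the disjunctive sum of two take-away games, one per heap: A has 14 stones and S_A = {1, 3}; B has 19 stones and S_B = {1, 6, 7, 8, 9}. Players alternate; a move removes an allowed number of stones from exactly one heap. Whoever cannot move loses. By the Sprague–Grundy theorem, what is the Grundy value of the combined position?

1

Heap A, S = {1, 3}:
G(0) = 0
G(1) = mex{0} = 1
G(2) = mex{1} = 0
G(3) = mex{0,0} = 1
G(4) = mex{1,1} = 0
G(5) = mex{0,0} = 1
G(6) = mex{1,1} = 0
G(7) = mex{0,0} = 1
G(8) = mex{1,1} = 0
G(9) = mex{0,0} = 1
G(10) = mex{1,1} = 0
G(11) = mex{0,0} = 1
G(12) = mex{1,1} = 0
G(13) = mex{0,0} = 1
G(14) = mex{1,1} = 0
G_A(14) = 0.
Heap B, S = {1, 6, 7, 8, 9}:
G(0) = 0
G(1) = mex{0} = 1
G(2) = mex{1} = 0
G(3) = mex{0} = 1
G(4) = mex{1} = 0
G(5) = mex{0} = 1
G(6) = mex{1,0} = 2
G(7) = mex{2,1,0} = 3
G(8) = mex{3,0,1,0} = 2
G(9) = mex{2,1,0,1,0} = 3
G(10) = mex{3,0,1,0,1} = 2
G(11) = mex{2,1,0,1,0} = 3
G(12) = mex{3,2,1,0,1} = 4
G(13) = mex{4,3,2,1,0} = 5
G(14) = mex{5,2,3,2,1} = 0
G(15) = mex{0,3,2,3,2} = 1
G(16) = mex{1,2,3,2,3} = 0
G(17) = mex{0,3,2,3,2} = 1
G(18) = mex{1,4,3,2,3} = 0
G(19) = mex{0,5,4,3,2} = 1
G_B(19) = 1.
Combined Grundy value = 0 ⊕ 1 = 1.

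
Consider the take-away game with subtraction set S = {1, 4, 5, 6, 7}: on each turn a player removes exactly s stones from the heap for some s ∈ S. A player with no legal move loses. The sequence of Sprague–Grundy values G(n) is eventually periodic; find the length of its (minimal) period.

10

n :  0  1  2  3  4  5  6  7  8  9 10 11 12 13 14 15 16 17 18 19 20 21
G :  0  1  0  1  2  3  2  3  4  5  0  1  0  1  2  3  2  3  4  5  0  1
G(n+10) = G(n) holds for n = 0,…,6 (a full window of length max(S) = 7), so the sequence is purely periodic with period 10.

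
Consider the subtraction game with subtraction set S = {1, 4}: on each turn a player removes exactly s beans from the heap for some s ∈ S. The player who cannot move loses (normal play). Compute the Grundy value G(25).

0

G(0) = 0
G(1) = mex{0} = 1
G(2) = mex{1} = 0
G(3) = mex{0} = 1
G(4) = mex{1,0} = 2
G(5) = mex{2,1} = 0
G(6) = mex{0,0} = 1
G(7) = mex{1,1} = 0
G(8) = mex{0,2} = 1
G(9) = mex{1,0} = 2
G(10) = mex{2,1} = 0
G(11) = mex{0,0} = 1
G(12) = mex{1,1} = 0
G(13) = mex{0,2} = 1
G(14) = mex{1,0} = 2
G(15) = mex{2,1} = 0
G(16) = mex{0,0} = 1
G(17) = mex{1,1} = 0
G(18) = mex{0,2} = 1
G(19) = mex{1,0} = 2
G(20) = mex{2,1} = 0
G(21) = mex{0,0} = 1
G(22) = mex{1,1} = 0
G(23) = mex{0,2} = 1
G(24) = mex{1,0} = 2
G(25) = mex{2,1} = 0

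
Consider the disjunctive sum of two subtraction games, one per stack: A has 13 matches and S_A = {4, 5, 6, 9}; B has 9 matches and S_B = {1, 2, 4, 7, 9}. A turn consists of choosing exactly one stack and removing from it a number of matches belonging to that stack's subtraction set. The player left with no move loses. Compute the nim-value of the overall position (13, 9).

3

Stack A, S = {4, 5, 6, 9}:
n :  0  1  2  3  4  5  6  7  8  9 10 11 12 13
G :  0  0  0  0  1  1  1  1  2  2  2  2  3  0
G_A(13) = 0.
Stack B, S = {1, 2, 4, 7, 9}:
G(0) = 0
G(1) = mex{0} = 1
G(2) = mex{1,0} = 2
G(3) = mex{2,1} = 0
G(4) = mex{0,2,0} = 1
G(5) = mex{1,0,1} = 2
G(6) = mex{2,1,2} = 0
G(7) = mex{0,2,0,0} = 1
G(8) = mex{1,0,1,1} = 2
G(9) = mex{2,1,2,2,0} = 3
G_B(9) = 3.
Combined Grundy value = 0 ⊕ 3 = 3.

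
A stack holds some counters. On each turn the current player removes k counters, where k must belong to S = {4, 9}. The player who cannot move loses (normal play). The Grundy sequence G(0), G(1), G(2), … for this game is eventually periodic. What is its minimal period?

13

G(0) = 0
G(1) = mex{} = 0
G(2) = mex{} = 0
G(3) = mex{} = 0
G(4) = mex{0} = 1
G(5) = mex{0} = 1
G(6) = mex{0} = 1
G(7) = mex{0} = 1
G(8) = mex{1} = 0
G(9) = mex{1,0} = 2
G(10) = mex{1,0} = 2
G(11) = mex{1,0} = 2
G(12) = mex{0,0} = 1
G(13) = mex{2,1} = 0
G(14) = mex{2,1} = 0
G(15) = mex{2,1} = 0
G(16) = mex{1,1} = 0
G(17) = mex{0,0} = 1
G(18) = mex{0,2} = 1
G(19) = mex{0,2} = 1
G(20) = mex{0,2} = 1
G(21) = mex{1,1} = 0
G(22) = mex{1,0} = 2
G(23) = mex{1,0} = 2
G(24) = mex{1,0} = 2
G(25) = mex{0,0} = 1
G(26) = mex{2,1} = 0
G(27) = mex{2,1} = 0
G(n+13) = G(n) holds for n = 0,…,8 (a full window of length max(S) = 9), so the sequence is purely periodic with period 13.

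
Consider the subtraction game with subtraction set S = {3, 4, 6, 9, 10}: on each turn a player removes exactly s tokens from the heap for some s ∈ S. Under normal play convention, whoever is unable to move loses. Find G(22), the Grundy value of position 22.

G(0) = 0
G(1) = mex{} = 0
G(2) = mex{} = 0
G(3) = mex{0} = 1
G(4) = mex{0,0} = 1
G(5) = mex{0,0} = 1
G(6) = mex{1,0,0} = 2
G(7) = mex{1,1,0} = 2
G(8) = mex{1,1,0} = 2
G(9) = mex{2,1,1,0} = 3
G(10) = mex{2,2,1,0,0} = 3
G(11) = mex{2,2,1,0,0} = 3
G(12) = mex{3,2,2,1,0} = 4
G(13) = mex{3,3,2,1,1} = 0
G(14) = mex{3,3,2,1,1} = 0
G(15) = mex{4,3,3,2,1} = 0
G(16) = mex{0,4,3,2,2} = 1
G(17) = mex{0,0,3,2,2} = 1
G(18) = mex{0,0,4,3,2} = 1
G(19) = mex{1,0,0,3,3} = 2
G(20) = mex{1,1,0,3,3} = 2
G(21) = mex{1,1,0,4,3} = 2
G(22) = mex{2,1,1,0,4} = 3

3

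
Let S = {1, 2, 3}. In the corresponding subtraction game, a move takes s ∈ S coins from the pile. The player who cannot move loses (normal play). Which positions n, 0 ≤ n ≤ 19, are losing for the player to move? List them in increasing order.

n :  0  1  2  3  4  5  6  7  8  9 10 11 12 13 14 15 16 17 18 19
G :  0  1  2  3  0  1  2  3  0  1  2  3  0  1  2  3  0  1  2  3
P-positions are exactly the n with G(n) = 0.

0, 4, 8, 12, 16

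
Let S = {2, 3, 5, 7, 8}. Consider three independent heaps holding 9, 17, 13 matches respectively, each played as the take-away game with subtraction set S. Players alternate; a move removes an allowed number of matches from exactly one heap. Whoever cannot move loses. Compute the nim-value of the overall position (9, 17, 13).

All heaps use S = {2, 3, 5, 7, 8}:
G(0) = 0
G(1) = mex{} = 0
G(2) = mex{0} = 1
G(3) = mex{0,0} = 1
G(4) = mex{1,0} = 2
G(5) = mex{1,1,0} = 2
G(6) = mex{2,1,0} = 3
G(7) = mex{2,2,1,0} = 3
G(8) = mex{3,2,1,0,0} = 4
G(9) = mex{3,3,2,1,0} = 4
G(10) = mex{4,3,2,1,1} = 0
G(11) = mex{4,4,3,2,1} = 0
G(12) = mex{0,4,3,2,2} = 1
G(13) = mex{0,0,4,3,2} = 1
G(14) = mex{1,0,4,3,3} = 2
G(15) = mex{1,1,0,4,3} = 2
G(16) = mex{2,1,0,4,4} = 3
G(17) = mex{2,2,1,0,4} = 3
Heap A: G(9) = 4.
Heap B: G(17) = 3.
Heap C: G(13) = 1.
Combined Grundy value = 4 ⊕ 3 ⊕ 1 = 6.

6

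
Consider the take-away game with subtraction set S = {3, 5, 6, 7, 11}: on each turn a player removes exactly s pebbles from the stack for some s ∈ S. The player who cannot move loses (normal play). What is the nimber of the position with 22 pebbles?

0

n :  0  1  2  3  4  5  6  7  8  9 10 11 12 13 14 15 16 17 18 19 20 21 22
G :  0  0  0  1  1  1  2  2  2  3  0  3  4  1  0  5  2  1  0  3  2  1  0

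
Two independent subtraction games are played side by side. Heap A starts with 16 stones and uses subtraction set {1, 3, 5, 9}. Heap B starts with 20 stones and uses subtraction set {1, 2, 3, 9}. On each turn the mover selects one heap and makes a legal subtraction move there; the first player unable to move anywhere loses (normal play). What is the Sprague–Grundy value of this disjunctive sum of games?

Heap A, S = {1, 3, 5, 9}:
G(0) = 0
G(1) = mex{0} = 1
G(2) = mex{1} = 0
G(3) = mex{0,0} = 1
G(4) = mex{1,1} = 0
G(5) = mex{0,0,0} = 1
G(6) = mex{1,1,1} = 0
G(7) = mex{0,0,0} = 1
G(8) = mex{1,1,1} = 0
G(9) = mex{0,0,0,0} = 1
G(10) = mex{1,1,1,1} = 0
G(11) = mex{0,0,0,0} = 1
G(12) = mex{1,1,1,1} = 0
G(13) = mex{0,0,0,0} = 1
G(14) = mex{1,1,1,1} = 0
G(15) = mex{0,0,0,0} = 1
G(16) = mex{1,1,1,1} = 0
G_A(16) = 0.
Heap B, S = {1, 2, 3, 9}:
n :  0  1  2  3  4  5  6  7  8  9 10 11 12 13 14 15 16 17 18 19 20
G :  0  1  2  3  0  1  2  3  0  1  2  3  0  1  2  3  0  1  2  3  0
G_B(20) = 0.
Combined Grundy value = 0 ⊕ 0 = 0.

0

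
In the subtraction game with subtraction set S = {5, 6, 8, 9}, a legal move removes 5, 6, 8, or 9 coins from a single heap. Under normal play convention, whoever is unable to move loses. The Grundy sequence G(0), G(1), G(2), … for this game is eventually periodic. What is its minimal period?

14

G(0) = 0
G(1) = mex{} = 0
G(2) = mex{} = 0
G(3) = mex{} = 0
G(4) = mex{} = 0
G(5) = mex{0} = 1
G(6) = mex{0,0} = 1
G(7) = mex{0,0} = 1
G(8) = mex{0,0,0} = 1
G(9) = mex{0,0,0,0} = 1
G(10) = mex{1,0,0,0} = 2
G(11) = mex{1,1,0,0} = 2
G(12) = mex{1,1,0,0} = 2
G(13) = mex{1,1,1,0} = 2
G(14) = mex{1,1,1,1} = 0
G(15) = mex{2,1,1,1} = 0
G(16) = mex{2,2,1,1} = 0
G(17) = mex{2,2,1,1} = 0
G(18) = mex{2,2,2,1} = 0
G(19) = mex{0,2,2,2} = 1
G(20) = mex{0,0,2,2} = 1
G(21) = mex{0,0,2,2} = 1
G(22) = mex{0,0,0,2} = 1
G(23) = mex{0,0,0,0} = 1
G(24) = mex{1,0,0,0} = 2
G(25) = mex{1,1,0,0} = 2
G(26) = mex{1,1,0,0} = 2
G(27) = mex{1,1,1,0} = 2
G(28) = mex{1,1,1,1} = 0
G(29) = mex{2,1,1,1} = 0
G(n+14) = G(n) holds for n = 0,…,8 (a full window of length max(S) = 9), so the sequence is purely periodic with period 14.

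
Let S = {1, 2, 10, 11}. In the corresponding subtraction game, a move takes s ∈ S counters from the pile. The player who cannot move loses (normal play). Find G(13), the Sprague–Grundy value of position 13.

1

G(0) = 0
G(1) = mex{0} = 1
G(2) = mex{1,0} = 2
G(3) = mex{2,1} = 0
G(4) = mex{0,2} = 1
G(5) = mex{1,0} = 2
G(6) = mex{2,1} = 0
G(7) = mex{0,2} = 1
G(8) = mex{1,0} = 2
G(9) = mex{2,1} = 0
G(10) = mex{0,2,0} = 1
G(11) = mex{1,0,1,0} = 2
G(12) = mex{2,1,2,1} = 0
G(13) = mex{0,2,0,2} = 1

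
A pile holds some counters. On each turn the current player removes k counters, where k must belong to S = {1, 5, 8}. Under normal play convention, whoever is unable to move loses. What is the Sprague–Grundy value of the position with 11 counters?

n :  0  1  2  3  4  5  6  7  8  9 10 11
G :  0  1  0  1  0  1  0  1  2  3  2  3

3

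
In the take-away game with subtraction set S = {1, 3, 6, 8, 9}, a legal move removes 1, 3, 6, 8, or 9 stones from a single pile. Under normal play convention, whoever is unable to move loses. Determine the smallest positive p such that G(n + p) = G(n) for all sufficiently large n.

G(0) = 0
G(1) = mex{0} = 1
G(2) = mex{1} = 0
G(3) = mex{0,0} = 1
G(4) = mex{1,1} = 0
G(5) = mex{0,0} = 1
G(6) = mex{1,1,0} = 2
G(7) = mex{2,0,1} = 3
G(8) = mex{3,1,0,0} = 2
G(9) = mex{2,2,1,1,0} = 3
G(10) = mex{3,3,0,0,1} = 2
G(11) = mex{2,2,1,1,0} = 3
G(12) = mex{3,3,2,0,1} = 4
G(13) = mex{4,2,3,1,0} = 5
G(14) = mex{5,3,2,2,1} = 0
G(15) = mex{0,4,3,3,2} = 1
G(16) = mex{1,5,2,2,3} = 0
G(17) = mex{0,0,3,3,2} = 1
G(18) = mex{1,1,4,2,3} = 0
G(19) = mex{0,0,5,3,2} = 1
G(20) = mex{1,1,0,4,3} = 2
G(21) = mex{2,0,1,5,4} = 3
G(22) = mex{3,1,0,0,5} = 2
G(23) = mex{2,2,1,1,0} = 3
G(24) = mex{3,3,0,0,1} = 2
G(25) = mex{2,2,1,1,0} = 3
G(26) = mex{3,3,2,0,1} = 4
G(27) = mex{4,2,3,1,0} = 5
G(28) = mex{5,3,2,2,1} = 0
G(29) = mex{0,4,3,3,2} = 1
G(n+14) = G(n) holds for n = 0,…,8 (a full window of length max(S) = 9), so the sequence is purely periodic with period 14.

14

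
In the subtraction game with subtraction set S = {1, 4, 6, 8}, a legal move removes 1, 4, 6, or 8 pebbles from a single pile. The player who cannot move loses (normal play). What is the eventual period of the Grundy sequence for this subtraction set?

12

n :  0  1  2  3  4  5  6  7  8  9 10 11 12 13 14 15 16 17 18 19 20 21 22 23 24 25
G :  0  1  0  1  2  0  1  0  1  2  3  2  0  1  0  1  2  0  1  0  1  2  3  2  0  1
G(n+12) = G(n) holds for n = 0,…,7 (a full window of length max(S) = 8), so the sequence is purely periodic with period 12.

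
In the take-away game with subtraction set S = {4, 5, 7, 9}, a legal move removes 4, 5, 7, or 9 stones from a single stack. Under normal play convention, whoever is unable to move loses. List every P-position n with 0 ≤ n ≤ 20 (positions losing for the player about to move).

n :  0  1  2  3  4  5  6  7  8  9 10 11 12 13 14 15 16 17 18 19 20
G :  0  0  0  0  1  1  1  1  2  2  2  2  3  0  0  0  0  1  1  1  1
P-positions are exactly the n with G(n) = 0.

0, 1, 2, 3, 13, 14, 15, 16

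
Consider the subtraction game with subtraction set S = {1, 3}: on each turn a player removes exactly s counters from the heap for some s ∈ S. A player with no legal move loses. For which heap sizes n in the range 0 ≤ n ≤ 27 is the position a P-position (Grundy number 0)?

0, 2, 4, 6, 8, 10, 12, 14, 16, 18, 20, 22, 24, 26

n :  0  1  2  3  4  5  6  7  8  9 10 11 12 13 14 15 16 17 18 19 20 21 22 23 24 25 26 27
G :  0  1  0  1  0  1  0  1  0  1  0  1  0  1  0  1  0  1  0  1  0  1  0  1  0  1  0  1
P-positions are exactly the n with G(n) = 0.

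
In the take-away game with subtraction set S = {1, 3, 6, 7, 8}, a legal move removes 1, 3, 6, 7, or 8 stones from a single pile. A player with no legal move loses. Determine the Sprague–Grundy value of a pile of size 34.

G(0) = 0
G(1) = mex{0} = 1
G(2) = mex{1} = 0
G(3) = mex{0,0} = 1
G(4) = mex{1,1} = 0
G(5) = mex{0,0} = 1
G(6) = mex{1,1,0} = 2
G(7) = mex{2,0,1,0} = 3
G(8) = mex{3,1,0,1,0} = 2
G(9) = mex{2,2,1,0,1} = 3
G(10) = mex{3,3,0,1,0} = 2
G(11) = mex{2,2,1,0,1} = 3
G(12) = mex{3,3,2,1,0} = 4
G(13) = mex{4,2,3,2,1} = 0
G(14) = mex{0,3,2,3,2} = 1
G(15) = mex{1,4,3,2,3} = 0
G(16) = mex{0,0,2,3,2} = 1
G(17) = mex{1,1,3,2,3} = 0
G(18) = mex{0,0,4,3,2} = 1
G(19) = mex{1,1,0,4,3} = 2
G(20) = mex{2,0,1,0,4} = 3
G(21) = mex{3,1,0,1,0} = 2
G(22) = mex{2,2,1,0,1} = 3
G(23) = mex{3,3,0,1,0} = 2
G(24) = mex{2,2,1,0,1} = 3
G(25) = mex{3,3,2,1,0} = 4
G(26) = mex{4,2,3,2,1} = 0
G(27) = mex{0,3,2,3,2} = 1
G(28) = mex{1,4,3,2,3} = 0
G(29) = mex{0,0,2,3,2} = 1
G(30) = mex{1,1,3,2,3} = 0
G(31) = mex{0,0,4,3,2} = 1
G(32) = mex{1,1,0,4,3} = 2
G(33) = mex{2,0,1,0,4} = 3
G(34) = mex{3,1,0,1,0} = 2

2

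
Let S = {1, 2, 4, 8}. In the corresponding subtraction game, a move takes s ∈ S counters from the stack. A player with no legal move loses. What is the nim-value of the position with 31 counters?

n :  0  1  2  3  4  5  6  7  8  9 10 11 12 13 14 15 16 17 18 19 20 21 22 23 24 25 26 27 28 29 30 31
G :  0  1  2  0  1  2  0  1  2  0  1  2  0  1  2  0  1  2  0  1  2  0  1  2  0  1  2  0  1  2  0  1

1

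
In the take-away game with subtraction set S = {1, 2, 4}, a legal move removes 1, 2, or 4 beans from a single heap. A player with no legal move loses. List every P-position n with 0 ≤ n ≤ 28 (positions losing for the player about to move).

0, 3, 6, 9, 12, 15, 18, 21, 24, 27

G(0) = 0
G(1) = mex{0} = 1
G(2) = mex{1,0} = 2
G(3) = mex{2,1} = 0
G(4) = mex{0,2,0} = 1
G(5) = mex{1,0,1} = 2
G(6) = mex{2,1,2} = 0
G(7) = mex{0,2,0} = 1
G(8) = mex{1,0,1} = 2
G(9) = mex{2,1,2} = 0
G(10) = mex{0,2,0} = 1
G(11) = mex{1,0,1} = 2
G(12) = mex{2,1,2} = 0
G(13) = mex{0,2,0} = 1
G(14) = mex{1,0,1} = 2
G(15) = mex{2,1,2} = 0
G(16) = mex{0,2,0} = 1
G(17) = mex{1,0,1} = 2
G(18) = mex{2,1,2} = 0
G(19) = mex{0,2,0} = 1
G(20) = mex{1,0,1} = 2
G(21) = mex{2,1,2} = 0
G(22) = mex{0,2,0} = 1
G(23) = mex{1,0,1} = 2
G(24) = mex{2,1,2} = 0
G(25) = mex{0,2,0} = 1
G(26) = mex{1,0,1} = 2
G(27) = mex{2,1,2} = 0
G(28) = mex{0,2,0} = 1
P-positions are exactly the n with G(n) = 0.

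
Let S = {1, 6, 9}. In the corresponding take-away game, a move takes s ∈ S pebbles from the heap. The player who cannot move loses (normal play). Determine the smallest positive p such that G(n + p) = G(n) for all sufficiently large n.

5

G(0) = 0
G(1) = mex{0} = 1
G(2) = mex{1} = 0
G(3) = mex{0} = 1
G(4) = mex{1} = 0
G(5) = mex{0} = 1
G(6) = mex{1,0} = 2
G(7) = mex{2,1} = 0
G(8) = mex{0,0} = 1
G(9) = mex{1,1,0} = 2
G(10) = mex{2,0,1} = 3
G(11) = mex{3,1,0} = 2
G(12) = mex{2,2,1} = 0
G(13) = mex{0,0,0} = 1
G(14) = mex{1,1,1} = 0
G(15) = mex{0,2,2} = 1
G(16) = mex{1,3,0} = 2
G(17) = mex{2,2,1} = 0
G(18) = mex{0,0,2} = 1
G(19) = mex{1,1,3} = 0
G(20) = mex{0,0,2} = 1
G(21) = mex{1,1,0} = 2
G(22) = mex{2,2,1} = 0
G(23) = mex{0,0,0} = 1
G(24) = mex{1,1,1} = 0
G(25) = mex{0,0,2} = 1
G(26) = mex{1,1,0} = 2
From n = 11 onward G(n+5) = G(n); since this holds over max(S) = 9 consecutive positions the period is 5 (pre-period 11).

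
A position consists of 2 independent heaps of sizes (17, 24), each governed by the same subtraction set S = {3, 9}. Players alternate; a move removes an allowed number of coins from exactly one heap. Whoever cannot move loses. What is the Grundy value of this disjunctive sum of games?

All heaps use S = {3, 9}:
n :  0  1  2  3  4  5  6  7  8  9 10 11 12 13 14 15 16 17 18 19 20 21 22 23 24
G :  0  0  0  1  1  1  0  0  0  1  1  1  0  0  0  1  1  1  0  0  0  1  1  1  0
Heap A: G(17) = 1.
Heap B: G(24) = 0.
Combined Grundy value = 1 ⊕ 0 = 1.

1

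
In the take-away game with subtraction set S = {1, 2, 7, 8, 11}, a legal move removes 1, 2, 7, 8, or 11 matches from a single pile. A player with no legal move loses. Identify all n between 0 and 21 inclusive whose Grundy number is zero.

n :  0  1  2  3  4  5  6  7  8  9 10 11 12 13 14 15 16 17 18 19 20 21
G :  0  1  2  0  1  2  0  1  2  0  1  2  0  1  2  0  1  2  0  1  2  0
P-positions are exactly the n with G(n) = 0.

0, 3, 6, 9, 12, 15, 18, 21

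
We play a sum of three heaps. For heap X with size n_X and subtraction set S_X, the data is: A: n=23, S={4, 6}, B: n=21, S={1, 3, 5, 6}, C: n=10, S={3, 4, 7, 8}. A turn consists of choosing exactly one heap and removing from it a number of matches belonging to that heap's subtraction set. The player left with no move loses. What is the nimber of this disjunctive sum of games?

Heap A, S = {4, 6}:
n :  0  1  2  3  4  5  6  7  8  9 10 11 12 13 14 15 16 17 18 19 20 21 22 23
G :  0  0  0  0  1  1  1  1  2  2  0  0  0  0  1  1  1  1  2  2  0  0  0  0
G_A(23) = 0.
Heap B, S = {1, 3, 5, 6}:
n :  0  1  2  3  4  5  6  7  8  9 10 11 12 13 14 15 16 17 18 19 20 21
G :  0  1  0  1  0  1  2  3  2  3  2  0  1  0  1  0  1  2  3  2  3  2
G_B(21) = 2.
Heap C, S = {3, 4, 7, 8}:
G(0) = 0
G(1) = mex{} = 0
G(2) = mex{} = 0
G(3) = mex{0} = 1
G(4) = mex{0,0} = 1
G(5) = mex{0,0} = 1
G(6) = mex{1,0} = 2
G(7) = mex{1,1,0} = 2
G(8) = mex{1,1,0,0} = 2
G(9) = mex{2,1,0,0} = 3
G(10) = mex{2,2,1,0} = 3
G_C(10) = 3.
Combined Grundy value = 0 ⊕ 2 ⊕ 3 = 1.

1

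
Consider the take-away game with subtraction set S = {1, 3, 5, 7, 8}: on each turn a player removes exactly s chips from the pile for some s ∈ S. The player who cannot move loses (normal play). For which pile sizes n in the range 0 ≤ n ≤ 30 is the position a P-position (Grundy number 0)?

n :  0  1  2  3  4  5  6  7  8  9 10 11 12 13 14 15 16 17 18 19 20 21 22 23 24 25 26 27 28 29 30
G :  0  1  0  1  0  1  0  1  2  3  2  3  2  3  2  0  1  0  1  0  1  0  1  2  3  2  3  2  3  2  0
P-positions are exactly the n with G(n) = 0.

0, 2, 4, 6, 15, 17, 19, 21, 30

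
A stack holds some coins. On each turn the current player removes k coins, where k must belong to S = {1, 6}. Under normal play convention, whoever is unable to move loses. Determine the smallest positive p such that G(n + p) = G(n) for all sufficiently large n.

G(0) = 0
G(1) = mex{0} = 1
G(2) = mex{1} = 0
G(3) = mex{0} = 1
G(4) = mex{1} = 0
G(5) = mex{0} = 1
G(6) = mex{1,0} = 2
G(7) = mex{2,1} = 0
G(8) = mex{0,0} = 1
G(9) = mex{1,1} = 0
G(10) = mex{0,0} = 1
G(11) = mex{1,1} = 0
G(12) = mex{0,2} = 1
G(13) = mex{1,0} = 2
G(14) = mex{2,1} = 0
G(15) = mex{0,0} = 1
G(n+7) = G(n) holds for n = 0,…,5 (a full window of length max(S) = 6), so the sequence is purely periodic with period 7.

7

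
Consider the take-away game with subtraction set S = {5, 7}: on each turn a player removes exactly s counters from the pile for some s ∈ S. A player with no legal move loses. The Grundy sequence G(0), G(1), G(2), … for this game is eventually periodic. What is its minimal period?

n :  0  1  2  3  4  5  6  7  8  9 10 11 12 13 14 15 16 17 18 19 20 21 22 23 24 25
G :  0  0  0  0  0  1  1  1  1  1  2  2  0  0  0  0  0  1  1  1  1  1  2  2  0  0
G(n+12) = G(n) holds for n = 0,…,6 (a full window of length max(S) = 7), so the sequence is purely periodic with period 12.

12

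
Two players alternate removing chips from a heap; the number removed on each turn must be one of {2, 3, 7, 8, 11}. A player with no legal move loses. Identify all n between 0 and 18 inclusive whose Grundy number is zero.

G(0) = 0
G(1) = mex{} = 0
G(2) = mex{0} = 1
G(3) = mex{0,0} = 1
G(4) = mex{1,0} = 2
G(5) = mex{1,1} = 0
G(6) = mex{2,1} = 0
G(7) = mex{0,2,0} = 1
G(8) = mex{0,0,0,0} = 1
G(9) = mex{1,0,1,0} = 2
G(10) = mex{1,1,1,1} = 0
G(11) = mex{2,1,2,1,0} = 3
G(12) = mex{0,2,0,2,0} = 1
G(13) = mex{3,0,0,0,1} = 2
G(14) = mex{1,3,1,0,1} = 2
G(15) = mex{2,1,1,1,2} = 0
G(16) = mex{2,2,2,1,0} = 3
G(17) = mex{0,2,0,2,0} = 1
G(18) = mex{3,0,3,0,1} = 2
P-positions are exactly the n with G(n) = 0.

0, 1, 5, 6, 10, 15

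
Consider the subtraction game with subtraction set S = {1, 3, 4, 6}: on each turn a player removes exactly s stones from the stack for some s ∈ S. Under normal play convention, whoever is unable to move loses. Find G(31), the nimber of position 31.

n :  0  1  2  3  4  5  6  7  8  9 10 11 12 13 14 15 16 17 18 19 20 21 22 23 24 25 26 27 28 29 30 31
G :  0  1  0  1  2  3  2  0  1  0  1  2  3  2  0  1  0  1  2  3  2  0  1  0  1  2  3  2  0  1  0  1

1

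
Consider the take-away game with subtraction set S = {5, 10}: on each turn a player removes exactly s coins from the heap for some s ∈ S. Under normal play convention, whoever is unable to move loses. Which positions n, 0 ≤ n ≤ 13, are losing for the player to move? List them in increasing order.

G(0) = 0
G(1) = mex{} = 0
G(2) = mex{} = 0
G(3) = mex{} = 0
G(4) = mex{} = 0
G(5) = mex{0} = 1
G(6) = mex{0} = 1
G(7) = mex{0} = 1
G(8) = mex{0} = 1
G(9) = mex{0} = 1
G(10) = mex{1,0} = 2
G(11) = mex{1,0} = 2
G(12) = mex{1,0} = 2
G(13) = mex{1,0} = 2
P-positions are exactly the n with G(n) = 0.

0, 1, 2, 3, 4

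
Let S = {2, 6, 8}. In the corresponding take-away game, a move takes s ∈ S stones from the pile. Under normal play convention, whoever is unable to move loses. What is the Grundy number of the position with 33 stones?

0

n :  0  1  2  3  4  5  6  7  8  9 10 11 12 13 14 15 16 17 18 19 20 21 22 23 24 25 26 27 28 29 30 31 32 33
G :  0  0  1  1  0  0  1  1  2  2  3  3  2  2  0  0  1  1  0  0  1  1  2  2  3  3  2  2  0  0  1  1  0  0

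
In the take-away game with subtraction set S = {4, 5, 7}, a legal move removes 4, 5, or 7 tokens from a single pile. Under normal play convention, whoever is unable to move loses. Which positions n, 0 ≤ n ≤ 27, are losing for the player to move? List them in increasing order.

0, 1, 2, 3, 11, 12, 13, 14, 22, 23, 24, 25

n :  0  1  2  3  4  5  6  7  8  9 10 11 12 13 14 15 16 17 18 19 20 21 22 23 24 25 26 27
G :  0  0  0  0  1  1  1  1  2  2  2  0  0  0  0  1  1  1  1  2  2  2  0  0  0  0  1  1
P-positions are exactly the n with G(n) = 0.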